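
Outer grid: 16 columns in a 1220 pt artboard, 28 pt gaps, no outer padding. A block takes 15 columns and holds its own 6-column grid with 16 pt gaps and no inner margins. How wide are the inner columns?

Subtracting 15 gaps of 28 leaves 800 for 16 columns, so c = 50 pt.
15-column span = 15·50 + 14·28 = 1142 pt.
1142 − 5·16 = 1062; ÷6 gives d = 177 pt.

177 pt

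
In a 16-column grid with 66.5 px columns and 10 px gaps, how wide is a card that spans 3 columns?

219.5 px

Span of 3: 3·66.5 + 2·10 = 199.5 + 20 = 219.5 px.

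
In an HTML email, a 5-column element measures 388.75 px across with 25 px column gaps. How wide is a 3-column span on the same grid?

388.75 − 4·25 = 288.75; ÷5 gives c = 57.75 px.
3-column span = 3·57.75 + 2·25 = 223.25 px.

223.25 px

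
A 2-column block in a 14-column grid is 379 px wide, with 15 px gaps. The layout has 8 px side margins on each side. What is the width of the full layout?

2759 px

379 − 1·15 = 364; ÷2 gives c = 182 px.
Layout = 2·8 + 14·182 + 13·15 = 16 + 2548 + 195 = 2759 px.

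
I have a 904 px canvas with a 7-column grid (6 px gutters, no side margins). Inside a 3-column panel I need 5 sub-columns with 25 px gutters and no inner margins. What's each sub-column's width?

56.8 px

7c + 6·6 = 904 → 7c = 868 → c = 124 px.
3 columns plus 2 gutters: 372 + 12 = 384 px.
384 − 4·25 = 284; ÷5 gives d = 56.8 px.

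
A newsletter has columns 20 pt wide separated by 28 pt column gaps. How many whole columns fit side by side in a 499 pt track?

10 columns

10 columns: 10·20 + 9·28 = 452 pt ≤ 499.
11 columns: 500 pt > 499. So 10.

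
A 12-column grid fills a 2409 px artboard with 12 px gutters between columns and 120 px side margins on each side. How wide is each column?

169.75 px

Inside the margins: 2409 − 240 = 2169 px.
12 columns + 11 gutters: 12c + 11·12 = 2169.
12c = 2169 − 132 = 2037, so c = 169.75 px.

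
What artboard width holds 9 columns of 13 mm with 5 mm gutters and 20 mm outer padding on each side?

Artboard = 2·20 + 9·13 + 8·5 = 40 + 117 + 40 = 197 mm.

197 mm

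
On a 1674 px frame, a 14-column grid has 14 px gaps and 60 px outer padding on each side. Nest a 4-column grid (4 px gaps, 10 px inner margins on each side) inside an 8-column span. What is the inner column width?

Outer content = 1674 − 2·60 = 1554 px.
14c + 13·14 = 1554 → 14c = 1372 → c = 98 px.
Span of 8: 8·98 + 7·14 = 784 + 98 = 882 px.
Inner content = 882 − 2·10 = 862 px.
4d + 3·4 = 862 → 4d = 850 → d = 212.5 px.

212.5 px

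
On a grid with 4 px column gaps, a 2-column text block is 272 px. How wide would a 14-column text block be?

272 − 1·4 = 268; ÷2 gives c = 134 px.
Span of 14: 14·134 + 13·4 = 1876 + 52 = 1928 px.

1928 px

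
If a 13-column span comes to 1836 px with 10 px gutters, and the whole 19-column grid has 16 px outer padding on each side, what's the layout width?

2720 px

1836 − 12·10 = 1716; ÷13 gives c = 132 px.
Adding margins, columns and gutters: 32 + 2508 + 180 = 2720 px.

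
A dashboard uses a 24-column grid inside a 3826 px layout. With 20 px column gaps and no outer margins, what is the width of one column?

Subtracting 23 column gaps of 20 leaves 3366 for 24 columns, so c = 140.25 px.

140.25 px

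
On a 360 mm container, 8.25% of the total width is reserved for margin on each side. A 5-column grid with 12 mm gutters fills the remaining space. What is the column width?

Each margin = 8.25% of 360 = 29.7 mm; content = 360 − 2·29.7 = 300.6 mm.
300.6 − 4·12 = 252.6; ÷5 gives c = 50.52 mm.

50.52 mm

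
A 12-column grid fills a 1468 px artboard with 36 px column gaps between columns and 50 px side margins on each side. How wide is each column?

81 px

Inside the margins: 1468 − 100 = 1368 px.
12 columns + 11 column gaps: 12c + 11·36 = 1368.
12c = 1368 − 396 = 972, so c = 81 px.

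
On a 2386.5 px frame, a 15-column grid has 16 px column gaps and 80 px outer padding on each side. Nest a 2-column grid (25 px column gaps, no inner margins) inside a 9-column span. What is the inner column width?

Take off 160 px of margins, leaving 2226.5 px.
2226.5 − 14·16 = 2002.5; ÷15 gives c = 133.5 px.
9-column span = 9·133.5 + 8·16 = 1329.5 px.
2d + 1·25 = 1329.5 → 2d = 1304.5 → d = 652.25 px.

652.25 px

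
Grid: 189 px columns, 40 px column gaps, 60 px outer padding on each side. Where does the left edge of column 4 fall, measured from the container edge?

747 px

Column 4 starts at margin + 3·(column + gutter) = 60 + 3·229 = 747 px.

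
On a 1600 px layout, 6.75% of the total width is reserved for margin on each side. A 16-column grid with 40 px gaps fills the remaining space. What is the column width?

49 px

Margins: 6.75% × 1600 = 108 px each, so content = 1600 − 216 = 1384 px.
16c + 15·40 = 1384 → 16c = 784 → c = 49 px.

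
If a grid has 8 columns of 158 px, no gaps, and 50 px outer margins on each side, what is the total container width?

Container = 2·50 + 8·158 = 100 + 1264 = 1364 px.

1364 px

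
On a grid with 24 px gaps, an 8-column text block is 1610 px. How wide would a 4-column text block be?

8c + 7·24 = 1610 → 8c = 1442 → c = 180.25 px.
4-column span = 4·180.25 + 3·24 = 793 px.

793 px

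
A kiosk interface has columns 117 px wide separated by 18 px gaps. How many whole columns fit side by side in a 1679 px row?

Each extra column adds 117 + 18 = 135 px.
(1679 + 18) / 135 = 12.57, so 12 columns fit.

12 columns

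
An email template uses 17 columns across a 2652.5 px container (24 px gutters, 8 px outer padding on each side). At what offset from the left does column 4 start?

477.5 px

Subtract both margins: 2652.5 − 2·8 = 2636.5 px.
17c + 16·24 = 2636.5 → 17c = 2252.5 → c = 132.5 px.
Before column 4: the margin + 3 columns + 3 gutters.
Offset = 8 + 3·(132.5 + 24) = 8 + 469.5 = 477.5 px.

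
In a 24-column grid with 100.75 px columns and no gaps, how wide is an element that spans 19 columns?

With no gaps, 19 columns span 19·100.75 = 1914.25 px.

1914.25 px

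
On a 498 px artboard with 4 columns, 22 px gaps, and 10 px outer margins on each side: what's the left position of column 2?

135 px

Content = 498 − 2·10 = 478 px.
Subtracting 3 gaps of 22 leaves 412 for 4 columns, so c = 103 px.
Column 2 starts at margin + 1·(column + gutter) = 10 + 1·125 = 135 px.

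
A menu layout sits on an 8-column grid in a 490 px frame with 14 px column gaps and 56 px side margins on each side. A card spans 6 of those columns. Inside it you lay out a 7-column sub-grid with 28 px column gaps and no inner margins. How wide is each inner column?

Inside the margins: 490 − 112 = 378 px.
8 columns + 7 column gaps: 8c + 7·14 = 378.
8c = 378 − 98 = 280, so c = 35 px.
6 columns plus 5 column gaps: 210 + 70 = 280 px.
7 columns + 6 column gaps: 7d + 6·28 = 280.
7d = 280 − 168 = 112, so d = 16 px.

16 px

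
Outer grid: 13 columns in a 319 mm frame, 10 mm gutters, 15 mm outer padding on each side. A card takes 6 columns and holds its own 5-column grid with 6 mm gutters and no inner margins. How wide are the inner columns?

Inside the margins: 319 − 30 = 289 mm.
13 columns + 12 gutters: 13c + 12·10 = 289.
13c = 289 − 120 = 169, so c = 13 mm.
6-column span = 6·13 + 5·10 = 128 mm.
5d + 4·6 = 128 → 5d = 104 → d = 20.8 mm.

20.8 mm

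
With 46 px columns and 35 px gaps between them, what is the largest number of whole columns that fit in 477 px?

6 columns

k columns need k·46 + (k−1)·35 = k·81 − 35.
k·81 − 35 ≤ 477 → k ≤ 512 / 81 ≈ 6.32, so k = 6.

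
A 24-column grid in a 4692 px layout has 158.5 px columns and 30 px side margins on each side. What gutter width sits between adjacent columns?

Take off 60 px of margins, leaving 4632 px.
Columns use 3804 px, leaving 828 px across 23 gutters = 36 px each.

36 px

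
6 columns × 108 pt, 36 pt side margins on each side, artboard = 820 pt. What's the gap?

Subtract both margins: 820 − 2·36 = 748 pt.
6 columns take 6·108 = 648 pt; remaining 100 splits into 5 gaps.
g = 100 / 5 = 20 pt.

20 pt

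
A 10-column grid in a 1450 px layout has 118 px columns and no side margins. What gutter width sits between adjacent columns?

30 px

Columns use 1180 px, leaving 270 px across 9 gutters = 30 px each.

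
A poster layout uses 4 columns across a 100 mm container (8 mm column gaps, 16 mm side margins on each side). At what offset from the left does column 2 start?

Take off 32 mm of margins, leaving 68 mm.
68 − 3·8 = 44; ÷4 gives c = 11 mm.
Each column+gutter stride is 19 mm; 1 of them past the 16 mm margin is 16 + 19 = 35 mm.

35 mm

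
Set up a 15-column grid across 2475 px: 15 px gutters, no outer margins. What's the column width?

151 px

15 columns + 14 gutters: 15c + 14·15 = 2475.
15c = 2475 − 210 = 2265, so c = 151 px.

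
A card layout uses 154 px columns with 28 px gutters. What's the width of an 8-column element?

1428 px

8 columns plus 7 gutters: 1232 + 196 = 1428 px.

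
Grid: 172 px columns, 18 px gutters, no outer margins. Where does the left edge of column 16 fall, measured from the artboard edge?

Before column 16: 15 columns + 15 gutters.
Offset = 15·(172 + 18) = 15·190 = 2850 px.

2850 px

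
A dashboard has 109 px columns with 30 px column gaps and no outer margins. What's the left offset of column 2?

No margin, so column 2 starts at 1·(column + gutter) = 1·139 = 139 px.

139 px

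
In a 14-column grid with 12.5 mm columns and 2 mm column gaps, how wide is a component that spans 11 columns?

157.5 mm

Span of 11: 11·12.5 + 10·2 = 137.5 + 20 = 157.5 mm.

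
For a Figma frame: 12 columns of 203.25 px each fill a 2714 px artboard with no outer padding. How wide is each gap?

25 px

12 columns take 12·203.25 = 2439 px; remaining 275 splits into 11 gaps.
g = 275 / 11 = 25 px.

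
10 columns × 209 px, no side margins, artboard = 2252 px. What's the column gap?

18 px

10 columns take 10·209 = 2090 px; remaining 162 splits into 9 column gaps.
g = 162 / 9 = 18 px.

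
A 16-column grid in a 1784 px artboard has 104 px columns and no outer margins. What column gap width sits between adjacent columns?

8 px

16·104 + 15g = 1784 → 15g = 120 → g = 8 px.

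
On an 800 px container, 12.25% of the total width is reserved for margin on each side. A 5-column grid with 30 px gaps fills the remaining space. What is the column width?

96.8 px

800 × (1 − 2·12.25%) = 800 × 75.5% = 604 px for the columns.
604 − 4·30 = 484; ÷5 gives c = 96.8 px.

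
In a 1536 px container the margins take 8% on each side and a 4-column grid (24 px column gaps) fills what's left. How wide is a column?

304.56 px

Margins: 8% × 1536 = 122.88 px each, so content = 1536 − 245.76 = 1290.24 px.
4c + 3·24 = 1290.24 → 4c = 1218.24 → c = 304.56 px.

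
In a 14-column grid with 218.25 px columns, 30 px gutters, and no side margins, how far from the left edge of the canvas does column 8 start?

1737.75 px

No margin, so column 8 starts at 7·(column + gutter) = 7·248.25 = 1737.75 px.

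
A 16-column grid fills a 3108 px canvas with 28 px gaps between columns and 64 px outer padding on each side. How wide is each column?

160 px

Subtract both margins: 3108 − 2·64 = 2980 px.
Subtracting 15 gaps of 28 leaves 2560 for 16 columns, so c = 160 px.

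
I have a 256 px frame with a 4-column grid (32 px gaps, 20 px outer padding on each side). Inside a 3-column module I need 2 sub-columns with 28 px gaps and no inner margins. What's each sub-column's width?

63 px

Take off 40 px of margins, leaving 216 px.
216 − 3·32 = 120; ÷4 gives c = 30 px.
3 columns plus 2 gaps: 90 + 64 = 154 px.
Subtracting 1 gap of 28 leaves 126 for 2 columns, so d = 63 px.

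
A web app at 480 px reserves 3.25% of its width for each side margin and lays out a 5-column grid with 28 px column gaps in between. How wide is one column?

67.36 px

480 × (1 − 2·3.25%) = 480 × 93.5% = 448.8 px for the columns.
448.8 − 4·28 = 336.8; ÷5 gives c = 67.36 px.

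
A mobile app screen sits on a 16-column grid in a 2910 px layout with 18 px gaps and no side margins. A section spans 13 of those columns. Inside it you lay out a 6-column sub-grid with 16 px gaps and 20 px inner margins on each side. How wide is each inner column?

373.5 px

Subtracting 15 gaps of 18 leaves 2640 for 16 columns, so c = 165 px.
Span of 13: 13·165 + 12·18 = 2145 + 216 = 2361 px.
Inner content = 2361 − 2·20 = 2321 px.
Subtracting 5 gaps of 16 leaves 2241 for 6 columns, so d = 373.5 px.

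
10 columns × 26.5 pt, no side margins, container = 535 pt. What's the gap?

10·26.5 + 9g = 535 → 9g = 270 → g = 30 pt.

30 pt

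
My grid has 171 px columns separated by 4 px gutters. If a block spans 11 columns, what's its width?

1921 px

11 columns plus 10 gutters: 1881 + 40 = 1921 px.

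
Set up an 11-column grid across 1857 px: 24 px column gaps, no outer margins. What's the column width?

11 columns + 10 column gaps: 11c + 10·24 = 1857.
11c = 1857 − 240 = 1617, so c = 147 px.

147 px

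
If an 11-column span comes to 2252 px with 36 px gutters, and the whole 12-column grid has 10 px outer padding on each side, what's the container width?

11 columns + 10 gutters: 11c + 10·36 = 2252.
11c = 2252 − 360 = 1892, so c = 172 px.
Total width: 2·10 + 12·172 + 11·36 = 2480 px.

2480 px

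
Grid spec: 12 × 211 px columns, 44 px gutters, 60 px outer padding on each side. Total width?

Adding margins, columns and gutters: 120 + 2532 + 484 = 3136 px.

3136 px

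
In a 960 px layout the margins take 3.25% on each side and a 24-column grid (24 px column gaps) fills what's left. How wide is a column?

Margins: 3.25% × 960 = 31.2 px each, so content = 960 − 62.4 = 897.6 px.
24 columns + 23 column gaps: 24c + 23·24 = 897.6.
24c = 897.6 − 552 = 345.6, so c = 14.4 px.

14.4 px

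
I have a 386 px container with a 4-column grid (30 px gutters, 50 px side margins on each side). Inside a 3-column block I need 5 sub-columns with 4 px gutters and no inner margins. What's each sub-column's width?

Outer content = 386 − 2·50 = 286 px.
286 − 3·30 = 196; ÷4 gives c = 49 px.
3 columns plus 2 gutters: 147 + 60 = 207 px.
5d + 4·4 = 207 → 5d = 191 → d = 38.2 px.

38.2 px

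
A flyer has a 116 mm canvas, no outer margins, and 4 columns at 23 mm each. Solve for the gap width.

8 mm

4·23 + 3g = 116 → 3g = 24 → g = 8 mm.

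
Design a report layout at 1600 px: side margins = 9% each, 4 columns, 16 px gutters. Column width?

316 px

Margins: 9% × 1600 = 144 px each, so content = 1600 − 288 = 1312 px.
4c + 3·16 = 1312 → 4c = 1264 → c = 316 px.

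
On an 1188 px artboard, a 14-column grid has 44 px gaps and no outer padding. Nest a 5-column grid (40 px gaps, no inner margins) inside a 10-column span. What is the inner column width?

Subtracting 13 gaps of 44 leaves 616 for 14 columns, so c = 44 px.
Span of 10: 10·44 + 9·44 = 440 + 396 = 836 px.
5d + 4·40 = 836 → 5d = 676 → d = 135.2 px.

135.2 px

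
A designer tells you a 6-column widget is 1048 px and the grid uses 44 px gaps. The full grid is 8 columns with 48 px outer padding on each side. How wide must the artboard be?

Subtracting 5 gaps of 44 leaves 828 for 6 columns, so c = 138 px.
Total width: 2·48 + 8·138 + 7·44 = 1508 px.

1508 px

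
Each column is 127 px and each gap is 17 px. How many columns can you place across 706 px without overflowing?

5 columns

Each extra column adds 127 + 17 = 144 px.
(706 + 17) / 144 = 5.02, so 5 columns fit.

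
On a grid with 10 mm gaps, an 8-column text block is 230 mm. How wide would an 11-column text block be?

320 mm

8c + 7·10 = 230 → 8c = 160 → c = 20 mm.
11-column span = 11·20 + 10·10 = 320 mm.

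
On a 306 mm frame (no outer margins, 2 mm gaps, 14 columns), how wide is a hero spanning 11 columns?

14c + 13·2 = 306 → 14c = 280 → c = 20 mm.
Span of 11: 11·20 + 10·2 = 220 + 20 = 240 mm.

240 mm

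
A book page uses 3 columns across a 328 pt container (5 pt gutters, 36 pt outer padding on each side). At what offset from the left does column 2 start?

Inside the margins: 328 − 72 = 256 pt.
Subtracting 2 gutters of 5 leaves 246 for 3 columns, so c = 82 pt.
Before column 2: the margin + 1 column + 1 gutter.
Offset = 36 + 1·(82 + 5) = 36 + 87 = 123 pt.

123 pt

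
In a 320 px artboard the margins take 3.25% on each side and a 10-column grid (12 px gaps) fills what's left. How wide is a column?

Each margin = 3.25% of 320 = 10.4 px; content = 320 − 2·10.4 = 299.2 px.
10c + 9·12 = 299.2 → 10c = 191.2 → c = 19.12 px.

19.12 px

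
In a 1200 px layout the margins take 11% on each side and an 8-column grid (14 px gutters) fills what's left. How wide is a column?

Margins: 11% × 1200 = 132 px each, so content = 1200 − 264 = 936 px.
8c + 7·14 = 936 → 8c = 838 → c = 104.75 px.

104.75 px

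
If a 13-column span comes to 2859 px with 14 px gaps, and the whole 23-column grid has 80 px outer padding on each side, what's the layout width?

Subtracting 12 gaps of 14 leaves 2691 for 13 columns, so c = 207 px.
Adding margins, columns and gutters: 160 + 4761 + 308 = 5229 px.

5229 px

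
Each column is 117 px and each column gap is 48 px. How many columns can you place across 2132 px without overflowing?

13 columns

k columns need k·117 + (k−1)·48 = k·165 − 48.
k·165 − 48 ≤ 2132 → k ≤ 2180 / 165 ≈ 13.21, so k = 13.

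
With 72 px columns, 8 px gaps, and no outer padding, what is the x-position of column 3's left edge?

160 px

Before column 3: 2 columns + 2 gaps.
Offset = 2·(72 + 8) = 2·80 = 160 px.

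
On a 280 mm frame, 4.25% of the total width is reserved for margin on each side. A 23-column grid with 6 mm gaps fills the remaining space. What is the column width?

Margins: 4.25% × 280 = 11.9 mm each, so content = 280 − 23.8 = 256.2 mm.
Subtracting 22 gaps of 6 leaves 124.2 for 23 columns, so c = 5.4 mm.

5.4 mm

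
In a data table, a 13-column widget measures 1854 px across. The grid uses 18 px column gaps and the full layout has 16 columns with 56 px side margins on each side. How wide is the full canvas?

13c + 12·18 = 1854 → 13c = 1638 → c = 126 px.
Canvas = 2·56 + 16·126 + 15·18 = 112 + 2016 + 270 = 2398 px.

2398 px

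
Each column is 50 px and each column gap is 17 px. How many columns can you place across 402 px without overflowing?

6 columns: 6·50 + 5·17 = 385 px ≤ 402.
7 columns: 452 px > 402. So 6.

6 columns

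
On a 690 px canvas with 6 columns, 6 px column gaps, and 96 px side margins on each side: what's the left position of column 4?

348 px

Take off 192 px of margins, leaving 498 px.
498 − 5·6 = 468; ÷6 gives c = 78 px.
Before column 4: the margin + 3 columns + 3 column gaps.
Offset = 96 + 3·(78 + 6) = 96 + 252 = 348 px.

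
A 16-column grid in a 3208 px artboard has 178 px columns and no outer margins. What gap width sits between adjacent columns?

Columns use 2848 px, leaving 360 px across 15 gaps = 24 px each.

24 px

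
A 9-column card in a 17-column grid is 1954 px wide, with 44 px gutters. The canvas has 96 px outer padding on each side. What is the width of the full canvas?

9c + 8·44 = 1954 → 9c = 1602 → c = 178 px.
Canvas = 2·96 + 17·178 + 16·44 = 192 + 3026 + 704 = 3922 px.

3922 px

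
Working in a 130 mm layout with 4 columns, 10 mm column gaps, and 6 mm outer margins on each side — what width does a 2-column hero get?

Subtract both margins: 130 − 2·6 = 118 mm.
118 − 3·10 = 88; ÷4 gives c = 22 mm.
2 columns plus 1 column gap: 44 + 10 = 54 mm.

54 mm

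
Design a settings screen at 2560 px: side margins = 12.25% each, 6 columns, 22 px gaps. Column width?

303.8 px

Margins: 12.25% × 2560 = 313.6 px each, so content = 2560 − 627.2 = 1932.8 px.
Subtracting 5 gaps of 22 leaves 1822.8 for 6 columns, so c = 303.8 px.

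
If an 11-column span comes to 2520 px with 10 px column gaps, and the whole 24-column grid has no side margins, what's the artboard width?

5510 px

11 columns + 10 column gaps: 11c + 10·10 = 2520.
11c = 2520 − 100 = 2420, so c = 220 px.
Total width: 24·220 + 23·10 = 5510 px.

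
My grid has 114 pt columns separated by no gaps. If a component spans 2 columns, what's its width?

228 pt

With no gaps, 2 columns span 2·114 = 228 pt.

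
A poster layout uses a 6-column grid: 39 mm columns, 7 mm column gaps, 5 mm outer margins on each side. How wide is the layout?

279 mm

Layout = 2·5 + 6·39 + 5·7 = 10 + 234 + 35 = 279 mm.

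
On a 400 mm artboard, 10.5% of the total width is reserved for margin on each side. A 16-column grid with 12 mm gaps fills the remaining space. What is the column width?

8.5 mm

400 × (1 − 2·10.5%) = 400 × 79% = 316 mm for the columns.
16c + 15·12 = 316 → 16c = 136 → c = 8.5 mm.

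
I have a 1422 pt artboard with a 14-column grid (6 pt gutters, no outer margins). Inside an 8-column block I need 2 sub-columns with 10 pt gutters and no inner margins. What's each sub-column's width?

400 pt

14c + 13·6 = 1422 → 14c = 1344 → c = 96 pt.
8-column span = 8·96 + 7·6 = 810 pt.
2 columns + 1 gutter: 2d + 1·10 = 810.
2d = 810 − 10 = 800, so d = 400 pt.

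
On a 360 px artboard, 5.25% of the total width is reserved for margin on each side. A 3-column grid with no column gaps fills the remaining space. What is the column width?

Each margin = 5.25% of 360 = 18.9 px; content = 360 − 2·18.9 = 322.2 px.
3c = 322.2 → c = 107.4 px.

107.4 px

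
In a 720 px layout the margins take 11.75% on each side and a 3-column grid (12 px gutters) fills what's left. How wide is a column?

Margins: 11.75% × 720 = 84.6 px each, so content = 720 − 169.2 = 550.8 px.
3 columns + 2 gutters: 3c + 2·12 = 550.8.
3c = 550.8 − 24 = 526.8, so c = 175.6 px.

175.6 px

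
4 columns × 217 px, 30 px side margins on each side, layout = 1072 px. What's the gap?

Content width = 1072 − 2·30 = 1012 px.
4 columns take 4·217 = 868 px; remaining 144 splits into 3 gaps.
g = 144 / 3 = 48 px.

48 px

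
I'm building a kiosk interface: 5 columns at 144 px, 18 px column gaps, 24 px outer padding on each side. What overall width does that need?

Total width: 2·24 + 5·144 + 4·18 = 840 px.

840 px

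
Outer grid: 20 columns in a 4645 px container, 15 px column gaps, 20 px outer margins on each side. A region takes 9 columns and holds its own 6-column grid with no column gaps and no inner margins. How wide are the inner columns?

344 px

Subtract both margins: 4645 − 2·20 = 4605 px.
20 columns + 19 column gaps: 20c + 19·15 = 4605.
20c = 4605 − 285 = 4320, so c = 216 px.
9 columns plus 8 column gaps: 1944 + 120 = 2064 px.
2064 / 6 = 344 px per column.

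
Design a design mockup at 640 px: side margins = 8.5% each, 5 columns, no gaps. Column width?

106.24 px

Each margin = 8.5% of 640 = 54.4 px; content = 640 − 2·54.4 = 531.2 px.
5c = 531.2 → c = 106.24 px.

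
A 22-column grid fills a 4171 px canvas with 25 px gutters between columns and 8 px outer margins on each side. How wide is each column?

Take off 16 px of margins, leaving 4155 px.
Subtracting 21 gutters of 25 leaves 3630 for 22 columns, so c = 165 px.

165 px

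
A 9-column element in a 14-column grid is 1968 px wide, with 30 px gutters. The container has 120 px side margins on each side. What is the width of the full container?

9c + 8·30 = 1968 → 9c = 1728 → c = 192 px.
Container = 2·120 + 14·192 + 13·30 = 240 + 2688 + 390 = 3318 px.

3318 px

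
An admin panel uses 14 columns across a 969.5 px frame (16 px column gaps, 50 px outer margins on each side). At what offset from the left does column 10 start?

Inside the margins: 969.5 − 100 = 869.5 px.
869.5 − 13·16 = 661.5; ÷14 gives c = 47.25 px.
Before column 10: the margin + 9 columns + 9 column gaps.
Offset = 50 + 9·(47.25 + 16) = 50 + 569.25 = 619.25 px.

619.25 px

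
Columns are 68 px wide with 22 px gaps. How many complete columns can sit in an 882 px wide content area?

Each extra column adds 68 + 22 = 90 px.
(882 + 22) / 90 = 10.04, so 10 columns fit.

10 columns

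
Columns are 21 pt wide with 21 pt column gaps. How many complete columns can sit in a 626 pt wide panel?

15 columns

Each extra column adds 21 + 21 = 42 pt.
(626 + 21) / 42 = 15.40, so 15 columns fit.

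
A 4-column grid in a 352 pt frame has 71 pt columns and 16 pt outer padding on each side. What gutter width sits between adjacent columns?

Inside the margins: 352 − 32 = 320 pt.
Columns use 284 pt, leaving 36 pt across 3 gutters = 12 pt each.

12 pt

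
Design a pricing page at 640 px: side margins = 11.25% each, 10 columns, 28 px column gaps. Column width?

Margins: 11.25% × 640 = 72 px each, so content = 640 − 144 = 496 px.
Subtracting 9 column gaps of 28 leaves 244 for 10 columns, so c = 24.4 px.

24.4 px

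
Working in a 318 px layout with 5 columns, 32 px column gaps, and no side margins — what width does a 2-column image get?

Subtracting 4 column gaps of 32 leaves 190 for 5 columns, so c = 38 px.
2-column span = 2·38 + 1·32 = 108 px.

108 px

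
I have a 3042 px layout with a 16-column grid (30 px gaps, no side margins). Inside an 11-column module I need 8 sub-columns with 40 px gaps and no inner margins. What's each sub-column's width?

225.25 px

Subtracting 15 gaps of 30 leaves 2592 for 16 columns, so c = 162 px.
Span of 11: 11·162 + 10·30 = 1782 + 300 = 2082 px.
8 columns + 7 gaps: 8d + 7·40 = 2082.
8d = 2082 − 280 = 1802, so d = 225.25 px.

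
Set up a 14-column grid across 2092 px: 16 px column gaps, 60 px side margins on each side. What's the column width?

126 px

Inside the margins: 2092 − 120 = 1972 px.
14 columns + 13 column gaps: 14c + 13·16 = 1972.
14c = 1972 − 208 = 1764, so c = 126 px.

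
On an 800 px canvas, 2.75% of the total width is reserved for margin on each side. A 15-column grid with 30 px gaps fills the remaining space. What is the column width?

22.4 px

Margins: 2.75% × 800 = 22 px each, so content = 800 − 44 = 756 px.
15c + 14·30 = 756 → 15c = 336 → c = 22.4 px.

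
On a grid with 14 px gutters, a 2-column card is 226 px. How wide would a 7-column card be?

Subtracting 1 gutter of 14 leaves 212 for 2 columns, so c = 106 px.
7 columns plus 6 gutters: 742 + 84 = 826 px.

826 px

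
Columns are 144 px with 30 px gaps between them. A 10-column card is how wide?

1710 px

10 columns plus 9 gaps: 1440 + 270 = 1710 px.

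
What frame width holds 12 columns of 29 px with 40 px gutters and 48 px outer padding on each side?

884 px

Frame = 2·48 + 12·29 + 11·40 = 96 + 348 + 440 = 884 px.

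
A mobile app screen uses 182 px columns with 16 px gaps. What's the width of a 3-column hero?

3-column span = 3·182 + 2·16 = 578 px.

578 px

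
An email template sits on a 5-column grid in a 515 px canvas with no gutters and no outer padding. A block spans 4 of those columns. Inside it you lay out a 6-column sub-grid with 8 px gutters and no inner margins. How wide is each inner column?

62 px

With no gutters, each column is 515/5 = 103 px.
With no gutters, 4 columns span 4·103 = 412 px.
6 columns + 5 gutters: 6d + 5·8 = 412.
6d = 412 − 40 = 372, so d = 62 px.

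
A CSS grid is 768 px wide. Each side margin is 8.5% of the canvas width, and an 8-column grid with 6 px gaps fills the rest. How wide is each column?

Margins: 8.5% × 768 = 65.28 px each, so content = 768 − 130.56 = 637.44 px.
8c + 7·6 = 637.44 → 8c = 595.44 → c = 74.43 px.

74.43 px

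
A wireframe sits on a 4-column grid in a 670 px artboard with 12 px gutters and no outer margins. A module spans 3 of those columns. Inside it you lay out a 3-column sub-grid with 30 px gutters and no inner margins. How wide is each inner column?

4c + 3·12 = 670 → 4c = 634 → c = 158.5 px.
3-column span = 3·158.5 + 2·12 = 499.5 px.
Subtracting 2 gutters of 30 leaves 439.5 for 3 columns, so d = 146.5 px.

146.5 px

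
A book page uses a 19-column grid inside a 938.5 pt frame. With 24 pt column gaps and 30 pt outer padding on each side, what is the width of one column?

23.5 pt

Content width = 938.5 − 2·30 = 878.5 pt.
Subtracting 18 column gaps of 24 leaves 446.5 for 19 columns, so c = 23.5 pt.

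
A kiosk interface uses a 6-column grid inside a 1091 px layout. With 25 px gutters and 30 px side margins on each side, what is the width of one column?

Content width = 1091 − 2·30 = 1031 px.
Subtracting 5 gutters of 25 leaves 906 for 6 columns, so c = 151 px.

151 px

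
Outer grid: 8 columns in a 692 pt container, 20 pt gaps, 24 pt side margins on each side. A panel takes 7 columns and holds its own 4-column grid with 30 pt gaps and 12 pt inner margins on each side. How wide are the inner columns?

111.75 pt

Take off 48 pt of margins, leaving 644 pt.
Subtracting 7 gaps of 20 leaves 504 for 8 columns, so c = 63 pt.
7-column span = 7·63 + 6·20 = 561 pt.
Inner content = 561 − 2·12 = 537 pt.
4 columns + 3 gaps: 4d + 3·30 = 537.
4d = 537 − 90 = 447, so d = 111.75 pt.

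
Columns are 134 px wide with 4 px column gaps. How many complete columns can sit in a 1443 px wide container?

k columns need k·134 + (k−1)·4 = k·138 − 4.
k·138 − 4 ≤ 1443 → k ≤ 1447 / 138 ≈ 10.49, so k = 10.

10 columns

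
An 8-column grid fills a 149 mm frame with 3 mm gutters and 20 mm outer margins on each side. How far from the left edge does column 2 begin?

34 mm

Take off 40 mm of margins, leaving 109 mm.
8c + 7·3 = 109 → 8c = 88 → c = 11 mm.
Each column+gutter stride is 14 mm; 1 of them past the 20 mm margin is 20 + 14 = 34 mm.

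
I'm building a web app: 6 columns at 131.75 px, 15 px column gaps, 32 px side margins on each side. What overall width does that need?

Container = 2·32 + 6·131.75 + 5·15 = 64 + 790.5 + 75 = 929.5 px.

929.5 px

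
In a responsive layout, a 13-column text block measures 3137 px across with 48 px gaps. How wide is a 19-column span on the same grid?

4607 px

13 columns + 12 gaps: 13c + 12·48 = 3137.
13c = 3137 − 576 = 2561, so c = 197 px.
19-column span = 19·197 + 18·48 = 4607 px.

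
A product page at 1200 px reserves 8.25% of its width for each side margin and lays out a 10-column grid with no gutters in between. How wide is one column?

Each margin = 8.25% of 1200 = 99 px; content = 1200 − 2·99 = 1002 px.
10c = 1002 → c = 100.2 px.

100.2 px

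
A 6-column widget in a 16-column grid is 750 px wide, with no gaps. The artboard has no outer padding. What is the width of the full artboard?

With no gaps, each column is 750/6 = 125 px.
Total width: 16·125 = 2000 px.

2000 px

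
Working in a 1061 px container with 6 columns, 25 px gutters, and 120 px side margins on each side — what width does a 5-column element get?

680 px

Take off 240 px of margins, leaving 821 px.
821 − 5·25 = 696; ÷6 gives c = 116 px.
Span of 5: 5·116 + 4·25 = 580 + 100 = 680 px.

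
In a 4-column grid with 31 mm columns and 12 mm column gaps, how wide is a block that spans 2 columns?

74 mm

2 columns plus 1 column gap: 62 + 12 = 74 mm.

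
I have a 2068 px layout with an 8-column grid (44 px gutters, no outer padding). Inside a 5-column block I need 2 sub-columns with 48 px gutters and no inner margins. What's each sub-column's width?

614 px

2068 − 7·44 = 1760; ÷8 gives c = 220 px.
5-column span = 5·220 + 4·44 = 1276 px.
2d + 1·48 = 1276 → 2d = 1228 → d = 614 px.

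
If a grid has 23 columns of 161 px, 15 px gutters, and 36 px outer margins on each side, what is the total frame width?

Total width: 2·36 + 23·161 + 22·15 = 4105 px.

4105 px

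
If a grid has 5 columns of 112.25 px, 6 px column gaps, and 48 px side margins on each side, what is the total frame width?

Frame = 2·48 + 5·112.25 + 4·6 = 96 + 561.25 + 24 = 681.25 px.

681.25 px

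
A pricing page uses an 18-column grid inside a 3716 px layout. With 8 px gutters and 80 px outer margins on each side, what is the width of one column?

190 px

Inside the margins: 3716 − 160 = 3556 px.
18c + 17·8 = 3556 → 18c = 3420 → c = 190 px.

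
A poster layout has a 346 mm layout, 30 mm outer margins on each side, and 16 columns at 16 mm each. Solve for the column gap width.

2 mm

Take off 60 mm of margins, leaving 286 mm.
16·16 + 15g = 286 → 15g = 30 → g = 2 mm.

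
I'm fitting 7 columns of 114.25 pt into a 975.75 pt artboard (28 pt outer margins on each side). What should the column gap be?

Inside the margins: 975.75 − 56 = 919.75 pt.
7·114.25 + 6g = 919.75 → 6g = 120 → g = 20 pt.

20 pt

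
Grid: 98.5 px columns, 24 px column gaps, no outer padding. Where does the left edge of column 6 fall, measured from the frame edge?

Before column 6: 5 columns + 5 column gaps.
Offset = 5·(98.5 + 24) = 5·122.5 = 612.5 px.

612.5 px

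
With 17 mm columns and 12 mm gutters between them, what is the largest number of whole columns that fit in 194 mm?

Each extra column adds 17 + 12 = 29 mm.
(194 + 12) / 29 = 7.10, so 7 columns fit.

7 columns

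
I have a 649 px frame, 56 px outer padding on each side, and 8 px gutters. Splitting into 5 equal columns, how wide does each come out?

Take off 112 px of margins, leaving 537 px.
537 − 4·8 = 505; ÷5 gives c = 101 px.

101 px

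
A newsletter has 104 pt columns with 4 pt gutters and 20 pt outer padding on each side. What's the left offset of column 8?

Column 8 starts at margin + 7·(column + gutter) = 20 + 7·108 = 776 pt.

776 pt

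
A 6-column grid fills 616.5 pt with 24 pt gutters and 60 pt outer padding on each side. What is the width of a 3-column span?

236.25 pt

Take off 120 pt of margins, leaving 496.5 pt.
6 columns + 5 gutters: 6c + 5·24 = 496.5.
6c = 496.5 − 120 = 376.5, so c = 62.75 pt.
3 columns plus 2 gutters: 188.25 + 48 = 236.25 pt.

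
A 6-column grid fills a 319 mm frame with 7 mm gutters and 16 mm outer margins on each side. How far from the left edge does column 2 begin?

Subtract both margins: 319 − 2·16 = 287 mm.
6 columns + 5 gutters: 6c + 5·7 = 287.
6c = 287 − 35 = 252, so c = 42 mm.
Column 2 starts at margin + 1·(column + gutter) = 16 + 1·49 = 65 mm.

65 mm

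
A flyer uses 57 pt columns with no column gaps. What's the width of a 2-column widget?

114 pt

With no column gaps, 2 columns span 2·57 = 114 pt.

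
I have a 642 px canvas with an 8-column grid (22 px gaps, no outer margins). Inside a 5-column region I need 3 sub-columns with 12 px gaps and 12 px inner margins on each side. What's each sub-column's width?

115 px

Subtracting 7 gaps of 22 leaves 488 for 8 columns, so c = 61 px.
5-column span = 5·61 + 4·22 = 393 px.
Inner content = 393 − 2·12 = 369 px.
369 − 2·12 = 345; ÷3 gives d = 115 px.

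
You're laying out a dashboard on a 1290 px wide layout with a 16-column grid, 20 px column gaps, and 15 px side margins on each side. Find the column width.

Take off 30 px of margins, leaving 1260 px.
Subtracting 15 column gaps of 20 leaves 960 for 16 columns, so c = 60 px.

60 px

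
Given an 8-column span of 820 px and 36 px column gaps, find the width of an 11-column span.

1141 px

Subtracting 7 column gaps of 36 leaves 568 for 8 columns, so c = 71 px.
11 columns plus 10 column gaps: 781 + 360 = 1141 px.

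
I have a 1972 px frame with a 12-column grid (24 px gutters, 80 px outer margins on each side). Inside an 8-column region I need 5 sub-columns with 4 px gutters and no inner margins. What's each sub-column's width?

236.8 px

Inside the margins: 1972 − 160 = 1812 px.
1812 − 11·24 = 1548; ÷12 gives c = 129 px.
Span of 8: 8·129 + 7·24 = 1032 + 168 = 1200 px.
5 columns + 4 gutters: 5d + 4·4 = 1200.
5d = 1200 − 16 = 1184, so d = 236.8 px.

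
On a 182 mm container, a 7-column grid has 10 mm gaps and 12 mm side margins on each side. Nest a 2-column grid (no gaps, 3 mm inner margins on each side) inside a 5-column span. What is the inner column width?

52 mm

Inside the margins: 182 − 24 = 158 mm.
7 columns + 6 gaps: 7c + 6·10 = 158.
7c = 158 − 60 = 98, so c = 14 mm.
5 columns plus 4 gaps: 70 + 40 = 110 mm.
Inner content = 110 − 2·3 = 104 mm.
With no gaps, each column is 104/2 = 52 mm.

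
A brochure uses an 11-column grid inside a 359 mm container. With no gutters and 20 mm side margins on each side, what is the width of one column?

29 mm

Content width = 359 − 2·20 = 319 mm.
319 / 11 = 29 mm per column.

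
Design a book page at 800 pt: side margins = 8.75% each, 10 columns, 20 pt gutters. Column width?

48 pt

Margins: 8.75% × 800 = 70 pt each, so content = 800 − 140 = 660 pt.
Subtracting 9 gutters of 20 leaves 480 for 10 columns, so c = 48 pt.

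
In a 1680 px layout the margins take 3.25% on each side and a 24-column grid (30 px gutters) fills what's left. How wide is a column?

36.7 px

1680 × (1 − 2·3.25%) = 1680 × 93.5% = 1570.8 px for the columns.
1570.8 − 23·30 = 880.8; ÷24 gives c = 36.7 px.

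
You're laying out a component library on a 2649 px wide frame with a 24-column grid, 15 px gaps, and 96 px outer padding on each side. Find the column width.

Subtract both margins: 2649 − 2·96 = 2457 px.
24 columns + 23 gaps: 24c + 23·15 = 2457.
24c = 2457 − 345 = 2112, so c = 88 px.

88 px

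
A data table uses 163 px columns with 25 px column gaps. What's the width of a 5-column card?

5 columns plus 4 column gaps: 815 + 100 = 915 px.

915 px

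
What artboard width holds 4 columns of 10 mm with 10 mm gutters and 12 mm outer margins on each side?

94 mm

Adding margins, columns and gutters: 24 + 40 + 30 = 94 mm.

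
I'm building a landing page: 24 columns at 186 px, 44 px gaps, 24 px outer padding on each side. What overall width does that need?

Layout = 2·24 + 24·186 + 23·44 = 48 + 4464 + 1012 = 5524 px.

5524 px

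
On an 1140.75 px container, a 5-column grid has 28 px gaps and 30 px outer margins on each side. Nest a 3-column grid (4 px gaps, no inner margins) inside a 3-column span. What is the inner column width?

209.75 px

Take off 60 px of margins, leaving 1080.75 px.
Subtracting 4 gaps of 28 leaves 968.75 for 5 columns, so c = 193.75 px.
Span of 3: 3·193.75 + 2·28 = 581.25 + 56 = 637.25 px.
637.25 − 2·4 = 629.25; ÷3 gives d = 209.75 px.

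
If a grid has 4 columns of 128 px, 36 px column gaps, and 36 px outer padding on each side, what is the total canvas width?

692 px

Canvas = 2·36 + 4·128 + 3·36 = 72 + 512 + 108 = 692 px.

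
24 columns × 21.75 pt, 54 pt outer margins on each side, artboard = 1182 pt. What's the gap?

Take off 108 pt of margins, leaving 1074 pt.
24 columns take 24·21.75 = 522 pt; remaining 552 splits into 23 gaps.
g = 552 / 23 = 24 pt.

24 pt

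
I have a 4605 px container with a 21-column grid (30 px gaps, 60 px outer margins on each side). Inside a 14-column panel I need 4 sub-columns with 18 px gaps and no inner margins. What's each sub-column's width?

Inside the margins: 4605 − 120 = 4485 px.
4485 − 20·30 = 3885; ÷21 gives c = 185 px.
14 columns plus 13 gaps: 2590 + 390 = 2980 px.
4 columns + 3 gaps: 4d + 3·18 = 2980.
4d = 2980 − 54 = 2926, so d = 731.5 px.

731.5 px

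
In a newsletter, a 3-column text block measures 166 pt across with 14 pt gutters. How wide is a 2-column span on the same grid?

106 pt

Subtracting 2 gutters of 14 leaves 138 for 3 columns, so c = 46 pt.
2 columns plus 1 gutter: 92 + 14 = 106 pt.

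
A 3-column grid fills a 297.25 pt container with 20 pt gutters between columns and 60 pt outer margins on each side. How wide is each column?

Take off 120 pt of margins, leaving 177.25 pt.
Subtracting 2 gutters of 20 leaves 137.25 for 3 columns, so c = 45.75 pt.

45.75 pt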